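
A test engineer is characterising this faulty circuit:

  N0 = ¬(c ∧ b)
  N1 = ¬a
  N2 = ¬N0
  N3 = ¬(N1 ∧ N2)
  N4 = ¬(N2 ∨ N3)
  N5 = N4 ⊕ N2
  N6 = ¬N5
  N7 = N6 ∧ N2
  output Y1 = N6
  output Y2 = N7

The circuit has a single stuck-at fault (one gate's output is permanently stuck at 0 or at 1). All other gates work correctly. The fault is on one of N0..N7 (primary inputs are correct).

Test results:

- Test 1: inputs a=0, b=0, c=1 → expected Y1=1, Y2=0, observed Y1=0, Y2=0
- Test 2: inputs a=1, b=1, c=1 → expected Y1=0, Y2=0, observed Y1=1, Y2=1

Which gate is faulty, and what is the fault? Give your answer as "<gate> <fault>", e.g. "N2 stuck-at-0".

N4 stuck-at-1

Fault-free values for test 1 (a=0, b=0, c=1): N0=1, N1=1, N2=0, N3=1, N4=0, N5=0, N6=1, N7=0, giving Y1=1, Y2=0. Observed Y1=0, Y2=0.
Test 1: faults giving observed Y1=0, Y2=0 are {N0 stuck-at-0, N2 stuck-at-1, N3 stuck-at-0, N4 stuck-at-1, N5 stuck-at-1, N6 stuck-at-0}.
Test 2 (a=1, b=1, c=1): fault-free N0=0, N1=0, N2=1, N3=1, N4=0, N5=1, N6=0, N7=0 → Y1=0, Y2=0; observed Y1=1, Y2=1. Eliminates N0 stuck-at-0, N2 stuck-at-1, N3 stuck-at-0, N5 stuck-at-1, N6 stuck-at-0.
Only N4 stuck-at-1 is consistent with every test.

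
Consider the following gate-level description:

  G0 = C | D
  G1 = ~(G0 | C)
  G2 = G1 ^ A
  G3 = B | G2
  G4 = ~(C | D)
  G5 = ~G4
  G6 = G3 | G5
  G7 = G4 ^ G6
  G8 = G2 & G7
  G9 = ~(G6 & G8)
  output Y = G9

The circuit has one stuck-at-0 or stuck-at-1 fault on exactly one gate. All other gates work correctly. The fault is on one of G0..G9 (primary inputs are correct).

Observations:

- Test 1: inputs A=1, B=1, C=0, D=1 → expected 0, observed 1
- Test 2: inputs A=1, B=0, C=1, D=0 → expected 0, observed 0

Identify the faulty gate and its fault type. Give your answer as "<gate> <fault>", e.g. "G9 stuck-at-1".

G0 stuck-at-0

Fault-free values for test 1 (A=1, B=1, C=0, D=1): G0=1, G1=0, G2=1, G3=1, G4=0, G5=1, G6=1, G7=1, G8=1, G9=0, giving Y=0. Observed 1.
Test 1: faults giving observed 1 are {G0 stuck-at-0, G1 stuck-at-1, G2 stuck-at-0, G4 stuck-at-1, G6 stuck-at-0, G7 stuck-at-0, G8 stuck-at-0, G9 stuck-at-1}.
Test 2 (A=1, B=0, C=1, D=0): fault-free G0=1, G1=0, G2=1, G3=1, G4=0, G5=1, G6=1, G7=1, G8=1, G9=0 → 0; observed 0. Eliminates G1 stuck-at-1, G2 stuck-at-0, G4 stuck-at-1, G6 stuck-at-0, G7 stuck-at-0, G8 stuck-at-0, G9 stuck-at-1.
Only G0 stuck-at-0 is consistent with every test.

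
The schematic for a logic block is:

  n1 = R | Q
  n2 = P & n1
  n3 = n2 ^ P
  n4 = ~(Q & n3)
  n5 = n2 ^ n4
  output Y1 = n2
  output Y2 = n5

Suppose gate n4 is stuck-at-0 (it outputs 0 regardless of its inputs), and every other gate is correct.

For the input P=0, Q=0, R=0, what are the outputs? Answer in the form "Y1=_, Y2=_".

Propagate with n4 forced: n1=0, n2=0, n3=0, n4=0 [stuck-at-0], n5=0.
So the outputs are Y1=0, Y2=0. (Without the fault they would be Y1=0, Y2=1.)

Y1=0, Y2=0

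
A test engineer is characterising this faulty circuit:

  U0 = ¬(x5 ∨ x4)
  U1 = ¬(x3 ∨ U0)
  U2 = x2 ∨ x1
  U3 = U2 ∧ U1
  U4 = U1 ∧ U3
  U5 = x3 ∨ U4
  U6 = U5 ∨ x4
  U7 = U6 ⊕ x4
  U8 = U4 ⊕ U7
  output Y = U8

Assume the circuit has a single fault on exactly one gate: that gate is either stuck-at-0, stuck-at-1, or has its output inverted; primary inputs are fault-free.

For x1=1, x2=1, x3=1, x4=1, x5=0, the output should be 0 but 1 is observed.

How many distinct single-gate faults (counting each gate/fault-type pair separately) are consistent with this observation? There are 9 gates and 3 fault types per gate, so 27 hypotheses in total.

10

Fault-free: U0=0, U1=0, U2=1, U3=0, U4=0, U5=1, U6=1, U7=0, U8=0 → 0. Observed 1.
  U0: none of the 3 fault types match ✗
  U1: stuck-at-1, inverted output ✓; others ✗
  U2: none of the 3 fault types match ✗
  U3: none of the 3 fault types match ✗
  U4: stuck-at-1, inverted output ✓; others ✗
  U5: none of the 3 fault types match ✗
  U6: stuck-at-0, inverted output ✓; others ✗
  U7: stuck-at-1, inverted output ✓; others ✗
  U8: stuck-at-1, inverted output ✓; others ✗
Consistent faults: {U1 stuck-at-1, U1 inverted output, U4 stuck-at-1, U4 inverted output, U6 stuck-at-0, U6 inverted output, U7 stuck-at-1, U7 inverted output, U8 stuck-at-1, U8 inverted output} — 10 in all.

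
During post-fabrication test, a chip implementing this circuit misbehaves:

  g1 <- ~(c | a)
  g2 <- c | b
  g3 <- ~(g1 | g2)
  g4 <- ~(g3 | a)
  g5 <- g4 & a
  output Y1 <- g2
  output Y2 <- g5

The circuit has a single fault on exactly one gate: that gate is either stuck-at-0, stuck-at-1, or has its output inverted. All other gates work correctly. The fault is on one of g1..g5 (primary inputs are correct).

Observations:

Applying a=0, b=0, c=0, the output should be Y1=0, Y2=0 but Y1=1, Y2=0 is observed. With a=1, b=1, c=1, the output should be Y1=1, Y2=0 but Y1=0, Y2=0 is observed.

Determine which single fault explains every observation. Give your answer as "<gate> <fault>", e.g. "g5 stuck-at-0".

Fault-free values for test 1 (a=0, b=0, c=0): g1=1, g2=0, g3=0, g4=1, g5=0, giving Y1=0, Y2=0. Observed Y1=1, Y2=0.
Test 1: faults giving observed Y1=1, Y2=0 are {g2 stuck-at-1, g2 inverted output}.
Test 2 (a=1, b=1, c=1): fault-free g1=0, g2=1, g3=0, g4=0, g5=0 → Y1=1, Y2=0; observed Y1=0, Y2=0. Eliminates g2 stuck-at-1.
Only g2 inverted output is consistent with every test.

g2 inverted output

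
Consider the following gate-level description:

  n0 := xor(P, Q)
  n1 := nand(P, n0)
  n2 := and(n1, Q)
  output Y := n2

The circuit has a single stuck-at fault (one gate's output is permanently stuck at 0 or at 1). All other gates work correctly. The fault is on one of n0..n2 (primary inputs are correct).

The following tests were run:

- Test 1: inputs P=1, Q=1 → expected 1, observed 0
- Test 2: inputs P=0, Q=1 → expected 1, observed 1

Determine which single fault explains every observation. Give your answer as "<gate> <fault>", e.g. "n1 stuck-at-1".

n0 stuck-at-1

Fault-free values for test 1 (P=1, Q=1): n0=0, n1=1, n2=1, giving Y=1. Observed 0.
Test 1: faults giving observed 0 are {n0 stuck-at-1, n1 stuck-at-0, n2 stuck-at-0}.
Test 2 (P=0, Q=1): fault-free n0=1, n1=1, n2=1 → 1; observed 1. Eliminates n1 stuck-at-0, n2 stuck-at-0.
Only n0 stuck-at-1 is consistent with every test.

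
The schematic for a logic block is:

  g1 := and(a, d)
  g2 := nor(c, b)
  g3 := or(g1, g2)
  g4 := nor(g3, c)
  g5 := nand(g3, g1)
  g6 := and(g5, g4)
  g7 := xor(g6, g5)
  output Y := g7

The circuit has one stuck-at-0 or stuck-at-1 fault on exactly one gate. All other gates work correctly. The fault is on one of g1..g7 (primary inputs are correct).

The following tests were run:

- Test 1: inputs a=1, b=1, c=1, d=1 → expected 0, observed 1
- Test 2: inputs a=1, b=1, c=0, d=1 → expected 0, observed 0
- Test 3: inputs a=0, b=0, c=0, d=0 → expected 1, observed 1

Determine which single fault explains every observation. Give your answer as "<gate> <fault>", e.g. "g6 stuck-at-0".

g1 stuck-at-0

Fault-free values for test 1 (a=1, b=1, c=1, d=1): g1=1, g2=0, g3=1, g4=0, g5=0, g6=0, g7=0, giving Y=0. Observed 1.
Test 1: faults giving observed 1 are {g1 stuck-at-0, g3 stuck-at-0, g5 stuck-at-1, g6 stuck-at-1, g7 stuck-at-1}.
Test 2 (a=1, b=1, c=0, d=1): fault-free g1=1, g2=0, g3=1, g4=0, g5=0, g6=0, g7=0 → 0; observed 0. Eliminates g5 stuck-at-1, g6 stuck-at-1, g7 stuck-at-1.
Test 3 (a=0, b=0, c=0, d=0): fault-free g1=0, g2=1, g3=1, g4=0, g5=1, g6=0, g7=1 → 1; observed 1. Eliminates g3 stuck-at-0.
Only g1 stuck-at-0 is consistent with every test.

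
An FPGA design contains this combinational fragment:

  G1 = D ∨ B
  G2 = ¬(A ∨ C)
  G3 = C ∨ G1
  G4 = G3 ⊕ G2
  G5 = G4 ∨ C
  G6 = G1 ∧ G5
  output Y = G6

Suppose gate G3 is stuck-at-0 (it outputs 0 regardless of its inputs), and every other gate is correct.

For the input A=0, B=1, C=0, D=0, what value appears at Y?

Propagate with G3 forced: G1=1, G2=1, G3=0 [stuck-at-0], G4=1, G5=1, G6=1.
So Y = 1. (Without the fault it would be 0.)

1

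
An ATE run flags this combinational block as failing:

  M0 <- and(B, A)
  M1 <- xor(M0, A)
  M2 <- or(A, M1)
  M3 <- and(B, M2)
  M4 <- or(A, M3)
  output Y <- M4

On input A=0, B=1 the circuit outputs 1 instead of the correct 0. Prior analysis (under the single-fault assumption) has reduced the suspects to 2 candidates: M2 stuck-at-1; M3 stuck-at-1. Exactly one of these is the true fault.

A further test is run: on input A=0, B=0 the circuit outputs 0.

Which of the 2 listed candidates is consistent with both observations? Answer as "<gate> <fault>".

M2 stuck-at-1

Evaluate each candidate on input A=0, B=0:
  M2 stuck-at-1: M0=0, M1=0, M2=1 [stuck-at-1], M3=0, M4=0 → 0 — matches
  M3 stuck-at-1: M0=0, M1=0, M2=0, M3=1 [stuck-at-1], M4=1 → 1 — eliminated
Only M2 stuck-at-1 reproduces the observed 0.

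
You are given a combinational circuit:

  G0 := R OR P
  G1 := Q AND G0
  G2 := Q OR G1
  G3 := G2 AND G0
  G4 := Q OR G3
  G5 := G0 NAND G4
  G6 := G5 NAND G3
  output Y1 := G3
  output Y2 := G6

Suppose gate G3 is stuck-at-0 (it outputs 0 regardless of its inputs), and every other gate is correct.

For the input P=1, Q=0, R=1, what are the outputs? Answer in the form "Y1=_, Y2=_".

Y1=0, Y2=1

Propagate with G3 forced: G0=1, G1=0, G2=0, G3=0 [stuck-at-0], G4=0, G5=1, G6=1.
So the outputs are Y1=0, Y2=1. (Same as the fault-free value — the fault is masked on this input.)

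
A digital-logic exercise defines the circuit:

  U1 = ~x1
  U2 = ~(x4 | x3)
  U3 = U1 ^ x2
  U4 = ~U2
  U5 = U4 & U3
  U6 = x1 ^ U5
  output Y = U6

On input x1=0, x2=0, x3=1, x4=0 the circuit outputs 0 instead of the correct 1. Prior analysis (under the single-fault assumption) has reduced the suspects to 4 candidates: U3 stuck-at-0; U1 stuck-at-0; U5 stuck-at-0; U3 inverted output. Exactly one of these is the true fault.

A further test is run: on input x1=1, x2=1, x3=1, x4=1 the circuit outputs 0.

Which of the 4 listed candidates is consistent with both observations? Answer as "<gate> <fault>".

U1 stuck-at-0

Evaluate each candidate on input x1=1, x2=1, x3=1, x4=1:
  U3 stuck-at-0: U1=0, U2=0, U3=0 [stuck-at-0], U4=1, U5=0, U6=1 → 1 — eliminated
  U1 stuck-at-0: U1=0 [stuck-at-0], U2=0, U3=1, U4=1, U5=1, U6=0 → 0 — matches
  U5 stuck-at-0: U1=0, U2=0, U3=1, U4=1, U5=0 [stuck-at-0], U6=1 → 1 — eliminated
  U3 inverted output: U1=0, U2=0, U3=0 [inverted output], U4=1, U5=0, U6=1 → 1 — eliminated
Only U1 stuck-at-0 reproduces the observed 0.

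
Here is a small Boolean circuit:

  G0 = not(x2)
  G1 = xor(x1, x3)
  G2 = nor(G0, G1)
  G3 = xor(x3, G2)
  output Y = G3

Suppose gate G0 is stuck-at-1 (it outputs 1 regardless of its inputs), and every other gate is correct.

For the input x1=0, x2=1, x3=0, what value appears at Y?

0

Propagate with G0 forced: G0=1 [stuck-at-1], G1=0, G2=0, G3=0.
So Y = 0. (Without the fault it would be 1.)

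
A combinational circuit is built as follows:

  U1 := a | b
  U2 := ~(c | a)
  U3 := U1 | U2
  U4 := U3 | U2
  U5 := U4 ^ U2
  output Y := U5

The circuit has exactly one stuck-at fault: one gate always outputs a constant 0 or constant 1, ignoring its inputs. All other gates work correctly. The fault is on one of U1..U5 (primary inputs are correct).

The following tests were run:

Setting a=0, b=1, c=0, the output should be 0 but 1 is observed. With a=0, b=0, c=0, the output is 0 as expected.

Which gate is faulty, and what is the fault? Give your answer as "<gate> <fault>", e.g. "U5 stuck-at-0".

U2 stuck-at-0

Fault-free values for test 1 (a=0, b=1, c=0): U1=1, U2=1, U3=1, U4=1, U5=0, giving Y=0. Observed 1.
Test 1: faults giving observed 1 are {U2 stuck-at-0, U4 stuck-at-0, U5 stuck-at-1}.
Test 2 (a=0, b=0, c=0): fault-free U1=0, U2=1, U3=1, U4=1, U5=0 → 0; observed 0. Eliminates U4 stuck-at-0, U5 stuck-at-1.
Only U2 stuck-at-0 is consistent with every test.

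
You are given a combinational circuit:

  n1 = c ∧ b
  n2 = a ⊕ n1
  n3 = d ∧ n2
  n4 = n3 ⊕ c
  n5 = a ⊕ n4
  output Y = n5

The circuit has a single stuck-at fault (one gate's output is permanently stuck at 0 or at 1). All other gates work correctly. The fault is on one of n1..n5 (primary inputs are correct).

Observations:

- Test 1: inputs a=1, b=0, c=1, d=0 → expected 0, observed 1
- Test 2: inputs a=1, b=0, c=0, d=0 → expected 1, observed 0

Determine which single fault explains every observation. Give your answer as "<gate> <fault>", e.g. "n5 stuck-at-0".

n3 stuck-at-1

Fault-free values for test 1 (a=1, b=0, c=1, d=0): n1=0, n2=1, n3=0, n4=1, n5=0, giving Y=0. Observed 1.
Test 1: faults giving observed 1 are {n3 stuck-at-1, n4 stuck-at-0, n5 stuck-at-1}.
Test 2 (a=1, b=0, c=0, d=0): fault-free n1=0, n2=1, n3=0, n4=0, n5=1 → 1; observed 0. Eliminates n4 stuck-at-0, n5 stuck-at-1.
Only n3 stuck-at-1 is consistent with every test.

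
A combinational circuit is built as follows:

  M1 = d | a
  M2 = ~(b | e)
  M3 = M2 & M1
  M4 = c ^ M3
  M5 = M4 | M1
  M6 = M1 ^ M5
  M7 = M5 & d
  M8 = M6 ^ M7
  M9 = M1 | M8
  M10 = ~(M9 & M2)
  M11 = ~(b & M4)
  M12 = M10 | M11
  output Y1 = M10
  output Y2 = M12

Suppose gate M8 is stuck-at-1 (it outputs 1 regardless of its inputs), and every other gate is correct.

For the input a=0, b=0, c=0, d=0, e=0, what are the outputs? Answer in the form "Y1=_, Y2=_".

Propagate with M8 forced: M1=0, M2=1, M3=0, M4=0, M5=0, M6=0, M7=0, M8=1 [stuck-at-1], M9=1, M10=0, M11=1, M12=1.
So the outputs are Y1=0, Y2=1. (Without the fault they would be Y1=1, Y2=1.)

Y1=0, Y2=1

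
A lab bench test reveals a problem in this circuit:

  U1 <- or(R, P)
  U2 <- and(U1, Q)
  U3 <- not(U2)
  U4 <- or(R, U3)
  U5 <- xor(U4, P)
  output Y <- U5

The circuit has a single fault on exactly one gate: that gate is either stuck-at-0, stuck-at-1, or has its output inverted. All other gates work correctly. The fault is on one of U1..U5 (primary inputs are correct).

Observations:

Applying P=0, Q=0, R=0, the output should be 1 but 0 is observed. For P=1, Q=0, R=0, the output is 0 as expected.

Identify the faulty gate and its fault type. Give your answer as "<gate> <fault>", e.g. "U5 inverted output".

U5 stuck-at-0

Fault-free values for test 1 (P=0, Q=0, R=0): U1=0, U2=0, U3=1, U4=1, U5=1, giving Y=1. Observed 0.
Test 1: faults giving observed 0 are {U2 stuck-at-1, U2 inverted output, U3 stuck-at-0, U3 inverted output, U4 stuck-at-0, U4 inverted output, U5 stuck-at-0, U5 inverted output}.
Test 2 (P=1, Q=0, R=0): fault-free U1=1, U2=0, U3=1, U4=1, U5=0 → 0; observed 0. Eliminates U2 stuck-at-1, U2 inverted output, U3 stuck-at-0, U3 inverted output, U4 stuck-at-0, U4 inverted output, U5 inverted output.
Only U5 stuck-at-0 is consistent with every test.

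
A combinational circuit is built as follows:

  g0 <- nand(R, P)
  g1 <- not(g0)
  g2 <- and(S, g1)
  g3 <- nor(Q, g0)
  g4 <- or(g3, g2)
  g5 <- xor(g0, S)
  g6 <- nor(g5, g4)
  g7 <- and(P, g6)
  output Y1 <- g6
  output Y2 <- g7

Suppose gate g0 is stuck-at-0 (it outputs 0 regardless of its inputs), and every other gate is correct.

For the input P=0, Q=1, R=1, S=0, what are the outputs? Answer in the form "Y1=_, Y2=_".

Y1=1, Y2=0

Propagate with g0 forced: g0=0 [stuck-at-0], g1=1, g2=0, g3=0, g4=0, g5=0, g6=1, g7=0.
So the outputs are Y1=1, Y2=0. (Without the fault they would be Y1=0, Y2=0.)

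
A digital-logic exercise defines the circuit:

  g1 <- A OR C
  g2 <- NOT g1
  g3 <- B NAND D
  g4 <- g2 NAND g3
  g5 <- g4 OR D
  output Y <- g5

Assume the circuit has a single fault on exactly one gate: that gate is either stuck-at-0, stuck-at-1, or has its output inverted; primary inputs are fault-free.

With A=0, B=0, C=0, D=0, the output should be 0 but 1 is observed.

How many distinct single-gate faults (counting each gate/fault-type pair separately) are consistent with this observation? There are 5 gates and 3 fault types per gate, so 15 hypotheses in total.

Fault-free: g1=0, g2=1, g3=1, g4=0, g5=0 → 0. Observed 1.
  g1: stuck-at-1, inverted output ✓; others ✗
  g2: stuck-at-0, inverted output ✓; others ✗
  g3: stuck-at-0, inverted output ✓; others ✗
  g4: stuck-at-1, inverted output ✓; others ✗
  g5: stuck-at-1, inverted output ✓; others ✗
Consistent faults: {g1 stuck-at-1, g1 inverted output, g2 stuck-at-0, g2 inverted output, g3 stuck-at-0, g3 inverted output, g4 stuck-at-1, g4 inverted output, g5 stuck-at-1, g5 inverted output} — 10 in all.

10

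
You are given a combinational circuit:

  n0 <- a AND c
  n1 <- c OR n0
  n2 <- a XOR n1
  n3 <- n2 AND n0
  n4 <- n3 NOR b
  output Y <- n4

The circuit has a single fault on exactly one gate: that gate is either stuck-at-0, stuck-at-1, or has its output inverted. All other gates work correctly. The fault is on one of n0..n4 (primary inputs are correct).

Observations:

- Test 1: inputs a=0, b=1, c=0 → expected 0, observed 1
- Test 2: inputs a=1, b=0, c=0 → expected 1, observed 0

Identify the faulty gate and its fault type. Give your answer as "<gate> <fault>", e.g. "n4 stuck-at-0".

Fault-free values for test 1 (a=0, b=1, c=0): n0=0, n1=0, n2=0, n3=0, n4=0, giving Y=0. Observed 1.
Test 1: faults giving observed 1 are {n4 stuck-at-1, n4 inverted output}.
Test 2 (a=1, b=0, c=0): fault-free n0=0, n1=0, n2=1, n3=0, n4=1 → 1; observed 0. Eliminates n4 stuck-at-1.
Only n4 inverted output is consistent with every test.

n4 inverted output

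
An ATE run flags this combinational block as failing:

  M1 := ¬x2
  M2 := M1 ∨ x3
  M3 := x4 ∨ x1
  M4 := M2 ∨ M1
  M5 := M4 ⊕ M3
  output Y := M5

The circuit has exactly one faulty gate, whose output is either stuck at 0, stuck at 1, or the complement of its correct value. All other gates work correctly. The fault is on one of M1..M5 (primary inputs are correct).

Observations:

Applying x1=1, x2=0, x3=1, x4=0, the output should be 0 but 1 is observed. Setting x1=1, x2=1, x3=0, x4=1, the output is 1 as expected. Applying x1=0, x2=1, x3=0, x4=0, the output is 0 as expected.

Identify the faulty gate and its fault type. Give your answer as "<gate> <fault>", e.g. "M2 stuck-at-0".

M4 stuck-at-0

Fault-free values for test 1 (x1=1, x2=0, x3=1, x4=0): M1=1, M2=1, M3=1, M4=1, M5=0, giving Y=0. Observed 1.
Test 1: faults giving observed 1 are {M3 stuck-at-0, M3 inverted output, M4 stuck-at-0, M4 inverted output, M5 stuck-at-1, M5 inverted output}.
Test 2 (x1=1, x2=1, x3=0, x4=1): fault-free M1=0, M2=0, M3=1, M4=0, M5=1 → 1; observed 1. Eliminates M3 stuck-at-0, M3 inverted output, M4 inverted output, M5 inverted output.
Test 3 (x1=0, x2=1, x3=0, x4=0): fault-free M1=0, M2=0, M3=0, M4=0, M5=0 → 0; observed 0. Eliminates M5 stuck-at-1.
Only M4 stuck-at-0 is consistent with every test.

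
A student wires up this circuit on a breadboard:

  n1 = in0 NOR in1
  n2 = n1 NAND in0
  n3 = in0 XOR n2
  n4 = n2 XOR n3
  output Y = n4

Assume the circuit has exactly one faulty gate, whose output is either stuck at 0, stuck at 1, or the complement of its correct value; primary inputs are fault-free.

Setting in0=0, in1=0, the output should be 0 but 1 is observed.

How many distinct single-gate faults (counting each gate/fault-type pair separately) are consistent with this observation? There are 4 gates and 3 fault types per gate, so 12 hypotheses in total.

4

Fault-free: n1=1, n2=1, n3=1, n4=0 → 0. Observed 1.
  n1 stuck-at-0: output 0 ✗
  n1 stuck-at-1: output 0 ✗
  n1 inverted output: output 0 ✗
  n2 stuck-at-0: output 0 ✗
  n2 stuck-at-1: output 0 ✗
  n2 inverted output: output 0 ✗
  n3 stuck-at-0: output 1 ✓
  n3 stuck-at-1: output 0 ✗
  n3 inverted output: output 1 ✓
  n4 stuck-at-0: output 0 ✗
  n4 stuck-at-1: output 1 ✓
  n4 inverted output: output 1 ✓
Consistent faults: {n3 stuck-at-0, n3 inverted output, n4 stuck-at-1, n4 inverted output} — 4 in all.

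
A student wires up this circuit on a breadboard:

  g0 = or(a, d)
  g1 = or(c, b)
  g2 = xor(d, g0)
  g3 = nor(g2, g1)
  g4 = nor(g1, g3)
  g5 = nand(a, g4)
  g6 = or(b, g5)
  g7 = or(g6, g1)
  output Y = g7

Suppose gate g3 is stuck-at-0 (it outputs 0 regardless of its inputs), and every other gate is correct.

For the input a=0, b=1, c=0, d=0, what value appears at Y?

Propagate with g3 forced: g0=0, g1=1, g2=0, g3=0 [stuck-at-0], g4=0, g5=1, g6=1, g7=1.
So Y = 1. (Same as the fault-free value — the fault is masked on this input.)

1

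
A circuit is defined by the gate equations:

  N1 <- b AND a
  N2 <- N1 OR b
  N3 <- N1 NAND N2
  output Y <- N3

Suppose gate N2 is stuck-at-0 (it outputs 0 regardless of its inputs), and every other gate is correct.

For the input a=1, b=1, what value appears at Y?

1

Propagate with N2 forced: N1=1, N2=0 [stuck-at-0], N3=1.
So Y = 1. (Without the fault it would be 0.)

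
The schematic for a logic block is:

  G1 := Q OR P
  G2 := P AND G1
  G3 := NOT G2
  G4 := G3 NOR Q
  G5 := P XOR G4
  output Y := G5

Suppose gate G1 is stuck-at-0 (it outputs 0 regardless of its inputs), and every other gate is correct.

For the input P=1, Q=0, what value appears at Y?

Propagate with G1 forced: G1=0 [stuck-at-0], G2=0, G3=1, G4=0, G5=1.
So Y = 1. (Without the fault it would be 0.)

1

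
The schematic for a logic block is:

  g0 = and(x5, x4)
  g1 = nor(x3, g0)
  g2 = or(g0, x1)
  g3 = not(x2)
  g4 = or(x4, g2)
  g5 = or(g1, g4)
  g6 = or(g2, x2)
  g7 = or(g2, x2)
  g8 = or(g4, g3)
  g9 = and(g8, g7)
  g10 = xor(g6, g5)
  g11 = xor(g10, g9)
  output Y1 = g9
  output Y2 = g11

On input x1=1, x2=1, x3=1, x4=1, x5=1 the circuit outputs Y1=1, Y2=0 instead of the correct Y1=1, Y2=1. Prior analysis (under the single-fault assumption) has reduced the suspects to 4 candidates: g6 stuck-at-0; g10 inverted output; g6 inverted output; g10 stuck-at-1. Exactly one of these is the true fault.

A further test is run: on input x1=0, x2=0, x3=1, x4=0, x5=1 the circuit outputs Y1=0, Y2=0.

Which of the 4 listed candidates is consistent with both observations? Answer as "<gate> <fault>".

g6 stuck-at-0

Evaluate each candidate on input x1=0, x2=0, x3=1, x4=0, x5=1:
  g6 stuck-at-0: g0=0, g1=0, g2=0, g3=1, g4=0, g5=0, g6=0 [stuck-at-0], g7=0, g8=1, g9=0, g10=0, g11=0 → Y1=0, Y2=0 — matches
  g10 inverted output: g0=0, g1=0, g2=0, g3=1, g4=0, g5=0, g6=0, g7=0, g8=1, g9=0, g10=1 [inverted output], g11=1 → Y1=0, Y2=1 — eliminated
  g6 inverted output: g0=0, g1=0, g2=0, g3=1, g4=0, g5=0, g6=1 [inverted output], g7=0, g8=1, g9=0, g10=1, g11=1 → Y1=0, Y2=1 — eliminated
  g10 stuck-at-1: g0=0, g1=0, g2=0, g3=1, g4=0, g5=0, g6=0, g7=0, g8=1, g9=0, g10=1 [stuck-at-1], g11=1 → Y1=0, Y2=1 — eliminated
Only g6 stuck-at-0 reproduces the observed Y1=0, Y2=0.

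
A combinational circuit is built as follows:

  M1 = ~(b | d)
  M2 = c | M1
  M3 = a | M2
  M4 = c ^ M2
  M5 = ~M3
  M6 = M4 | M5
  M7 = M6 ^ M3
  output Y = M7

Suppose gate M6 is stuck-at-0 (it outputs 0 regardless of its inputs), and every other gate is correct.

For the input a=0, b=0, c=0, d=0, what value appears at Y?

Propagate with M6 forced: M1=1, M2=1, M3=1, M4=1, M5=0, M6=0 [stuck-at-0], M7=1.
So Y = 1. (Without the fault it would be 0.)

1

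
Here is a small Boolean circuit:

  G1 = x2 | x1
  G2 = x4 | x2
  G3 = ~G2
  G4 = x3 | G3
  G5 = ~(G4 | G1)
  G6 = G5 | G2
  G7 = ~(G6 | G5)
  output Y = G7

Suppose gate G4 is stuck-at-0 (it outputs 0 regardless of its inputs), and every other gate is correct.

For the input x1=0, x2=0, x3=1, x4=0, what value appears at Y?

Propagate with G4 forced: G1=0, G2=0, G3=1, G4=0 [stuck-at-0], G5=1, G6=1, G7=0.
So Y = 0. (Without the fault it would be 1.)

0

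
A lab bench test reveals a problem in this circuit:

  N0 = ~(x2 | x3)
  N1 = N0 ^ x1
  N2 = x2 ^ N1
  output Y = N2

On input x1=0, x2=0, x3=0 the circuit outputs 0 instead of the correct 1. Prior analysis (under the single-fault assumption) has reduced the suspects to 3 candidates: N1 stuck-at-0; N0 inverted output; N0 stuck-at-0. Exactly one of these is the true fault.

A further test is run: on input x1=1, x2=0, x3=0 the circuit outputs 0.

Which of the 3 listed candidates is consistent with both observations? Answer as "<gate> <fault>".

Evaluate each candidate on input x1=1, x2=0, x3=0:
  N1 stuck-at-0: N0=1, N1=0 [stuck-at-0], N2=0 → 0 — matches
  N0 inverted output: N0=0 [inverted output], N1=1, N2=1 → 1 — eliminated
  N0 stuck-at-0: N0=0 [stuck-at-0], N1=1, N2=1 → 1 — eliminated
Only N1 stuck-at-0 reproduces the observed 0.

N1 stuck-at-0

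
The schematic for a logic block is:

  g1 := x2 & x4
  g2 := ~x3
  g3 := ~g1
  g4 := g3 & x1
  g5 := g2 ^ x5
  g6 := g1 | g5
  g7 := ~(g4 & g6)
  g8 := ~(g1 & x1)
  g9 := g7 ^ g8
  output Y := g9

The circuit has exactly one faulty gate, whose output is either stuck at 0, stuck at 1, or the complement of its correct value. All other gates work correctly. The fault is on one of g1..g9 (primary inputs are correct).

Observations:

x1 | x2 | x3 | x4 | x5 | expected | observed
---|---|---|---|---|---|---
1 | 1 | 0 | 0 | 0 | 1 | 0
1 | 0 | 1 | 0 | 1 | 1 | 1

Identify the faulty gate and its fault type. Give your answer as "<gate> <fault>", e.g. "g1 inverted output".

Fault-free values for test 1 (x1=1, x2=1, x3=0, x4=0, x5=0): g1=0, g2=1, g3=1, g4=1, g5=1, g6=1, g7=0, g8=1, g9=1, giving Y=1. Observed 0.
Test 1: faults giving observed 0 are {g2 stuck-at-0, g2 inverted output, g3 stuck-at-0, g3 inverted output, g4 stuck-at-0, g4 inverted output, g5 stuck-at-0, g5 inverted output, g6 stuck-at-0, g6 inverted output, g7 stuck-at-1, g7 inverted output, g8 stuck-at-0, g8 inverted output, g9 stuck-at-0, g9 inverted output}.
Test 2 (x1=1, x2=0, x3=1, x4=0, x5=1): fault-free g1=0, g2=0, g3=1, g4=1, g5=1, g6=1, g7=0, g8=1, g9=1 → 1; observed 1. Eliminates g2 inverted output, g3 stuck-at-0, g3 inverted output, g4 stuck-at-0, g4 inverted output, g5 stuck-at-0, g5 inverted output, g6 stuck-at-0, g6 inverted output, g7 stuck-at-1, g7 inverted output, g8 stuck-at-0, g8 inverted output, g9 stuck-at-0, g9 inverted output.
Only g2 stuck-at-0 is consistent with every test.

g2 stuck-at-0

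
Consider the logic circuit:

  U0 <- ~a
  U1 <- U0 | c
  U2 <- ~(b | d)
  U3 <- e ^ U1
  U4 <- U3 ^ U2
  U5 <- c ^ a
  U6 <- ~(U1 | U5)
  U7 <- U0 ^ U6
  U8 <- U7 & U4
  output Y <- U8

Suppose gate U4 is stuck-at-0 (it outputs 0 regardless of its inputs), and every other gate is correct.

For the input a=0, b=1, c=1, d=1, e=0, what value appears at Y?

0

Propagate with U4 forced: U0=1, U1=1, U2=0, U3=1, U4=0 [stuck-at-0], U5=1, U6=0, U7=1, U8=0.
So Y = 0. (Without the fault it would be 1.)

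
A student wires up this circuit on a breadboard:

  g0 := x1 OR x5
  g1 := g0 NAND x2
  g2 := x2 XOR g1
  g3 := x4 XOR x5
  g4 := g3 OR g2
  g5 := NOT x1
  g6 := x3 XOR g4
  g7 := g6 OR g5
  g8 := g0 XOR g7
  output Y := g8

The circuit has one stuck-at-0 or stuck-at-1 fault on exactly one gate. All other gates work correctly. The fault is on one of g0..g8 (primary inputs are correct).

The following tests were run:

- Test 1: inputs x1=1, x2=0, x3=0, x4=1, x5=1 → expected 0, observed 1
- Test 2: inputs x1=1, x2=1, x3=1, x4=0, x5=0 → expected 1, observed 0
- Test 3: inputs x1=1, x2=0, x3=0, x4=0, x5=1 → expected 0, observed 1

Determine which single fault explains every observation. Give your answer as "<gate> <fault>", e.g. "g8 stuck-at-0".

Fault-free values for test 1 (x1=1, x2=0, x3=0, x4=1, x5=1): g0=1, g1=1, g2=1, g3=0, g4=1, g5=0, g6=1, g7=1, g8=0, giving Y=0. Observed 1.
Test 1: faults giving observed 1 are {g0 stuck-at-0, g1 stuck-at-0, g2 stuck-at-0, g4 stuck-at-0, g6 stuck-at-0, g7 stuck-at-0, g8 stuck-at-1}.
Test 2 (x1=1, x2=1, x3=1, x4=0, x5=0): fault-free g0=1, g1=0, g2=1, g3=0, g4=1, g5=0, g6=0, g7=0, g8=1 → 1; observed 0. Eliminates g0 stuck-at-0, g1 stuck-at-0, g6 stuck-at-0, g7 stuck-at-0, g8 stuck-at-1.
Test 3 (x1=1, x2=0, x3=0, x4=0, x5=1): fault-free g0=1, g1=1, g2=1, g3=1, g4=1, g5=0, g6=1, g7=1, g8=0 → 0; observed 1. Eliminates g2 stuck-at-0.
Only g4 stuck-at-0 is consistent with every test.

g4 stuck-at-0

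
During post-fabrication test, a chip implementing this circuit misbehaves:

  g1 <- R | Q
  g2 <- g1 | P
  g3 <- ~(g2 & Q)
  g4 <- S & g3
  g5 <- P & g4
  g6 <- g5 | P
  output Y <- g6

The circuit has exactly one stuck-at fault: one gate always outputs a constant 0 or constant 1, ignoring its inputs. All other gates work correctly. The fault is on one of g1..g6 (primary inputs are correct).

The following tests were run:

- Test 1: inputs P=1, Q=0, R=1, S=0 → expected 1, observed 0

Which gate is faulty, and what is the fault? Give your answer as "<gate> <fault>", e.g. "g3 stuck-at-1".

g6 stuck-at-0

Fault-free values for test 1 (P=1, Q=0, R=1, S=0): g1=1, g2=1, g3=1, g4=0, g5=0, g6=1, giving Y=1. Observed 0.
Test 1: faults giving observed 0 are {g6 stuck-at-0}.
Only g6 stuck-at-0 is consistent with every test.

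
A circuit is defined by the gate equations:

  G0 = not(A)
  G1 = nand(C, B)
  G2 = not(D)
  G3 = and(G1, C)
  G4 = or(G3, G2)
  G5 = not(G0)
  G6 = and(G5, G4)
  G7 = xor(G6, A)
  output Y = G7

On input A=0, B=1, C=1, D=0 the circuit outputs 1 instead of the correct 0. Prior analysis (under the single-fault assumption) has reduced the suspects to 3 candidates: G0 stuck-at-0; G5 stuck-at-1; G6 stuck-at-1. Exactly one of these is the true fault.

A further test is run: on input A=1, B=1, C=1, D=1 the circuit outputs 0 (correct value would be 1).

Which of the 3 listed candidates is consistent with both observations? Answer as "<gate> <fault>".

Evaluate each candidate on input A=1, B=1, C=1, D=1:
  G0 stuck-at-0: G0=0 [stuck-at-0], G1=0, G2=0, G3=0, G4=0, G5=1, G6=0, G7=1 → 1 — eliminated
  G5 stuck-at-1: G0=0, G1=0, G2=0, G3=0, G4=0, G5=1 [stuck-at-1], G6=0, G7=1 → 1 — eliminated
  G6 stuck-at-1: G0=0, G1=0, G2=0, G3=0, G4=0, G5=1, G6=1 [stuck-at-1], G7=0 → 0 — matches
Only G6 stuck-at-1 reproduces the observed 0.

G6 stuck-at-1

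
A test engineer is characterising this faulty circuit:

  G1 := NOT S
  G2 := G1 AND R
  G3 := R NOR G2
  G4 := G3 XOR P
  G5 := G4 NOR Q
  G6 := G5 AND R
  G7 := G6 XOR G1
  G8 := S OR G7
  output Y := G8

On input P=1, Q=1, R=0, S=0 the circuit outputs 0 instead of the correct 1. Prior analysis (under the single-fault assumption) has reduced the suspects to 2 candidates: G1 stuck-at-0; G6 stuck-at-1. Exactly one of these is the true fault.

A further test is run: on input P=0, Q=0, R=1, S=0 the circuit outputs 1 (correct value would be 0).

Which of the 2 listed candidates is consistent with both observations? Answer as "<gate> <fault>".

Evaluate each candidate on input P=0, Q=0, R=1, S=0:
  G1 stuck-at-0: G1=0 [stuck-at-0], G2=0, G3=0, G4=0, G5=1, G6=1, G7=1, G8=1 → 1 — matches
  G6 stuck-at-1: G1=1, G2=1, G3=0, G4=0, G5=1, G6=1 [stuck-at-1], G7=0, G8=0 → 0 — eliminated
Only G1 stuck-at-0 reproduces the observed 1.

G1 stuck-at-0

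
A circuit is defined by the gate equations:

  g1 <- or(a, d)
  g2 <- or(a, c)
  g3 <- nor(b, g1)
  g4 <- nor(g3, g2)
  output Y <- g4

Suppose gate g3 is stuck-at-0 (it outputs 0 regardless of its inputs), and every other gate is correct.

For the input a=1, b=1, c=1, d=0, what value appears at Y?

0

Propagate with g3 forced: g1=1, g2=1, g3=0 [stuck-at-0], g4=0.
So Y = 0. (Same as the fault-free value — the fault is masked on this input.)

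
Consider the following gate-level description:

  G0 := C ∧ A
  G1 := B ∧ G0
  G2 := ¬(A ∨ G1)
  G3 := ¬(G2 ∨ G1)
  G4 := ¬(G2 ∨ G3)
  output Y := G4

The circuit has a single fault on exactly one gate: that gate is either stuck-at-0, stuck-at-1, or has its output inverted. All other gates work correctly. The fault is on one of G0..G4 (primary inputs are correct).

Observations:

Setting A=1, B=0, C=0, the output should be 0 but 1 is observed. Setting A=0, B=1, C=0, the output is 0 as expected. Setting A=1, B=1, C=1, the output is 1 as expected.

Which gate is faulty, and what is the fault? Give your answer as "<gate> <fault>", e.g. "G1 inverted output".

G3 stuck-at-0

Fault-free values for test 1 (A=1, B=0, C=0): G0=0, G1=0, G2=0, G3=1, G4=0, giving Y=0. Observed 1.
Test 1: faults giving observed 1 are {G1 stuck-at-1, G1 inverted output, G3 stuck-at-0, G3 inverted output, G4 stuck-at-1, G4 inverted output}.
Test 2 (A=0, B=1, C=0): fault-free G0=0, G1=0, G2=1, G3=0, G4=0 → 0; observed 0. Eliminates G1 stuck-at-1, G1 inverted output, G4 stuck-at-1, G4 inverted output.
Test 3 (A=1, B=1, C=1): fault-free G0=1, G1=1, G2=0, G3=0, G4=1 → 1; observed 1. Eliminates G3 inverted output.
Only G3 stuck-at-0 is consistent with every test.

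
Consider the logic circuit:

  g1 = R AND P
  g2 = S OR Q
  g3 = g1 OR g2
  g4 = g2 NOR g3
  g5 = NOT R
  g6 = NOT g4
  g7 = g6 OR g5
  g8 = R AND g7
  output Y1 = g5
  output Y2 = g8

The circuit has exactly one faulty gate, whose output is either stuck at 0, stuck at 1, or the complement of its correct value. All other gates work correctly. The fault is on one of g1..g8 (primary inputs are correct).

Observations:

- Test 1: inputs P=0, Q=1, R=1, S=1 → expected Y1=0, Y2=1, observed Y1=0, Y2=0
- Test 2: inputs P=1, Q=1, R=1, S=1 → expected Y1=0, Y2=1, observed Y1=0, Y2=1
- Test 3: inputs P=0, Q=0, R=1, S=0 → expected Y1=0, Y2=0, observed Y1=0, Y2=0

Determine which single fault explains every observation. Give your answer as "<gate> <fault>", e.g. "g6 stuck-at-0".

Fault-free values for test 1 (P=0, Q=1, R=1, S=1): g1=0, g2=1, g3=1, g4=0, g5=0, g6=1, g7=1, g8=1, giving Y1=0, Y2=1. Observed Y1=0, Y2=0.
Test 1: faults giving observed Y1=0, Y2=0 are {g2 stuck-at-0, g2 inverted output, g4 stuck-at-1, g4 inverted output, g6 stuck-at-0, g6 inverted output, g7 stuck-at-0, g7 inverted output, g8 stuck-at-0, g8 inverted output}.
Test 2 (P=1, Q=1, R=1, S=1): fault-free g1=1, g2=1, g3=1, g4=0, g5=0, g6=1, g7=1, g8=1 → Y1=0, Y2=1; observed Y1=0, Y2=1. Eliminates g4 stuck-at-1, g4 inverted output, g6 stuck-at-0, g6 inverted output, g7 stuck-at-0, g7 inverted output, g8 stuck-at-0, g8 inverted output.
Test 3 (P=0, Q=0, R=1, S=0): fault-free g1=0, g2=0, g3=0, g4=1, g5=0, g6=0, g7=0, g8=0 → Y1=0, Y2=0; observed Y1=0, Y2=0. Eliminates g2 inverted output.
Only g2 stuck-at-0 is consistent with every test.

g2 stuck-at-0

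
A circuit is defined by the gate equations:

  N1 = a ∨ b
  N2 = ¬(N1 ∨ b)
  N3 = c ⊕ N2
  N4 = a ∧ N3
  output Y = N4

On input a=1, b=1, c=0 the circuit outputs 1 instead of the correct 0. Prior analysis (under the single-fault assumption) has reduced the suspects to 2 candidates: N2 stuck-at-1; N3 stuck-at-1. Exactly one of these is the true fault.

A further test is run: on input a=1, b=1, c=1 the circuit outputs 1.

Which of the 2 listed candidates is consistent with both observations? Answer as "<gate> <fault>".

Evaluate each candidate on input a=1, b=1, c=1:
  N2 stuck-at-1: N1=1, N2=1 [stuck-at-1], N3=0, N4=0 → 0 — eliminated
  N3 stuck-at-1: N1=1, N2=0, N3=1 [stuck-at-1], N4=1 → 1 — matches
Only N3 stuck-at-1 reproduces the observed 1.

N3 stuck-at-1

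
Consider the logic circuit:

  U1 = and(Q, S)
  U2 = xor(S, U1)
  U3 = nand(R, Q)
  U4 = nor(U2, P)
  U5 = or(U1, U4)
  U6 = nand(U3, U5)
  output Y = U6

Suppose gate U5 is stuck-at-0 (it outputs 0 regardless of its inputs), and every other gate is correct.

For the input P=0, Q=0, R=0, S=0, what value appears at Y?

Propagate with U5 forced: U1=0, U2=0, U3=1, U4=1, U5=0 [stuck-at-0], U6=1.
So Y = 1. (Without the fault it would be 0.)

1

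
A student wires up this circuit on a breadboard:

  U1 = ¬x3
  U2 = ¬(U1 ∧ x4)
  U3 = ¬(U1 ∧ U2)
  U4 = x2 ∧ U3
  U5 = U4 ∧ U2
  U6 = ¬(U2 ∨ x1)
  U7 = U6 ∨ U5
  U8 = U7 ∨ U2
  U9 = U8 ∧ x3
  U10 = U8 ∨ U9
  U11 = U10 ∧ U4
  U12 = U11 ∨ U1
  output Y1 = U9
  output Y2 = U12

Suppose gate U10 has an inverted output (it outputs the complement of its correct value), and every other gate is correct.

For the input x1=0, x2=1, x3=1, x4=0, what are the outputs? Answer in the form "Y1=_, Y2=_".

Propagate with U10 forced: U1=0, U2=1, U3=1, U4=1, U5=1, U6=0, U7=1, U8=1, U9=1, U10=0 [inverted output], U11=0, U12=0.
So the outputs are Y1=1, Y2=0. (Without the fault they would be Y1=1, Y2=1.)

Y1=1, Y2=0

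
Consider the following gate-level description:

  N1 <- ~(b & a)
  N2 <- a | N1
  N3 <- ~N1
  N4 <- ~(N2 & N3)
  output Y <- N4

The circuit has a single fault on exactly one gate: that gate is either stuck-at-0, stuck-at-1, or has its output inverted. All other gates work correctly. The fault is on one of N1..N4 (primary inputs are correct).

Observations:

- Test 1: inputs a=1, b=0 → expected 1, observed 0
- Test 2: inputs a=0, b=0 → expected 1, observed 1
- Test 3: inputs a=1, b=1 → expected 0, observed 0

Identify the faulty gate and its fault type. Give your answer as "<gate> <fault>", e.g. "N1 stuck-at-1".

Fault-free values for test 1 (a=1, b=0): N1=1, N2=1, N3=0, N4=1, giving Y=1. Observed 0.
Test 1: faults giving observed 0 are {N1 stuck-at-0, N1 inverted output, N3 stuck-at-1, N3 inverted output, N4 stuck-at-0, N4 inverted output}.
Test 2 (a=0, b=0): fault-free N1=1, N2=1, N3=0, N4=1 → 1; observed 1. Eliminates N3 stuck-at-1, N3 inverted output, N4 stuck-at-0, N4 inverted output.
Test 3 (a=1, b=1): fault-free N1=0, N2=1, N3=1, N4=0 → 0; observed 0. Eliminates N1 inverted output.
Only N1 stuck-at-0 is consistent with every test.

N1 stuck-at-0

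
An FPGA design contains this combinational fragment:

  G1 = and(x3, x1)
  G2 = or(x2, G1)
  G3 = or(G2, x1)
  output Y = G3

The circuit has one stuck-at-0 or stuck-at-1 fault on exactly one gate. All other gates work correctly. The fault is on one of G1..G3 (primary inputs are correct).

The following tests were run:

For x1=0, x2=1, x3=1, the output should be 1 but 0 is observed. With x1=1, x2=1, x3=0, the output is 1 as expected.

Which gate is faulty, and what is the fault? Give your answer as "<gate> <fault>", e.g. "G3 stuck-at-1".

G2 stuck-at-0

Fault-free values for test 1 (x1=0, x2=1, x3=1): G1=0, G2=1, G3=1, giving Y=1. Observed 0.
Test 1: faults giving observed 0 are {G2 stuck-at-0, G3 stuck-at-0}.
Test 2 (x1=1, x2=1, x3=0): fault-free G1=0, G2=1, G3=1 → 1; observed 1. Eliminates G3 stuck-at-0.
Only G2 stuck-at-0 is consistent with every test.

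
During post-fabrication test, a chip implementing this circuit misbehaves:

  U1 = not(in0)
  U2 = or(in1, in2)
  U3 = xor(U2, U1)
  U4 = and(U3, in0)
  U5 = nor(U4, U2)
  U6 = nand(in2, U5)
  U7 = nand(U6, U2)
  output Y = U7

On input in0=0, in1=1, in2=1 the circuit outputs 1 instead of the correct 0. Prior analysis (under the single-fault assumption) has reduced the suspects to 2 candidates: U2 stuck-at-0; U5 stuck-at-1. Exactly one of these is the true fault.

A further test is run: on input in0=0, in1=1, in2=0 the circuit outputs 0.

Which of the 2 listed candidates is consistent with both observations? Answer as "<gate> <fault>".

U5 stuck-at-1

Evaluate each candidate on input in0=0, in1=1, in2=0:
  U2 stuck-at-0: U1=1, U2=0 [stuck-at-0], U3=1, U4=0, U5=1, U6=1, U7=1 → 1 — eliminated
  U5 stuck-at-1: U1=1, U2=1, U3=0, U4=0, U5=1 [stuck-at-1], U6=1, U7=0 → 0 — matches
Only U5 stuck-at-1 reproduces the observed 0.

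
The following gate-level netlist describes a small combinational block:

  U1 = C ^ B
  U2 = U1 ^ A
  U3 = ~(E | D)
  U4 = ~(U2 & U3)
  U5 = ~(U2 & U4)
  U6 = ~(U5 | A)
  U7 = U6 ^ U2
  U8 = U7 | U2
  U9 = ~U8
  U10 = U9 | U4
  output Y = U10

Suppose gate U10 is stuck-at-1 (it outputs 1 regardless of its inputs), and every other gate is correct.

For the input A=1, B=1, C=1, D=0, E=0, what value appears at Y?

Propagate with U10 forced: U1=0, U2=1, U3=1, U4=0, U5=1, U6=0, U7=1, U8=1, U9=0, U10=1 [stuck-at-1].
So Y = 1. (Without the fault it would be 0.)

1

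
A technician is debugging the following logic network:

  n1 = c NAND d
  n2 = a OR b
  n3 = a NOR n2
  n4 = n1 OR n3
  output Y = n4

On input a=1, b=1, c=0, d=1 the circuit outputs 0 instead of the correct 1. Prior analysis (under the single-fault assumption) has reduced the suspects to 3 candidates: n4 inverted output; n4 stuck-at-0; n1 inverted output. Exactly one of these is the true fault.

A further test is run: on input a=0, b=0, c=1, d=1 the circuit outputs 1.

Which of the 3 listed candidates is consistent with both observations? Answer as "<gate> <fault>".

Evaluate each candidate on input a=0, b=0, c=1, d=1:
  n4 inverted output: n1=0, n2=0, n3=1, n4=0 [inverted output] → 0 — eliminated
  n4 stuck-at-0: n1=0, n2=0, n3=1, n4=0 [stuck-at-0] → 0 — eliminated
  n1 inverted output: n1=1 [inverted output], n2=0, n3=1, n4=1 → 1 — matches
Only n1 inverted output reproduces the observed 1.

n1 inverted output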